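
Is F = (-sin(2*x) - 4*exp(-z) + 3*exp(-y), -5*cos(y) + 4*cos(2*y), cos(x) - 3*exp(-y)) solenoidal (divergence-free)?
No, ∇·F = 5*sin(y) - 8*sin(2*y) - 2*cos(2*x)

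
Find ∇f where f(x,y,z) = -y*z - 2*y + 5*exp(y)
(0, -z + 5*exp(y) - 2, -y)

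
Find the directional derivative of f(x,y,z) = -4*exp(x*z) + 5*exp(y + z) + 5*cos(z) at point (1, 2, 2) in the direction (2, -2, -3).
sqrt(17)*(-25*exp(4) - 4*exp(2) + 15*sin(2))/17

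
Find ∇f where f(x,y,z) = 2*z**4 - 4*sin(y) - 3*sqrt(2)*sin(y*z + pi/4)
(0, -3*sqrt(2)*z*cos(y*z + pi/4) - 4*cos(y), -3*sqrt(2)*y*cos(y*z + pi/4) + 8*z**3)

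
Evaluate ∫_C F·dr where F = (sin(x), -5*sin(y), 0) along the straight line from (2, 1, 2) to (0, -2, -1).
-5*cos(1) + 6*cos(2) - 1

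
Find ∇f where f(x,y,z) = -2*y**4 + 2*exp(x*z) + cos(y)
(2*z*exp(x*z), -8*y**3 - sin(y), 2*x*exp(x*z))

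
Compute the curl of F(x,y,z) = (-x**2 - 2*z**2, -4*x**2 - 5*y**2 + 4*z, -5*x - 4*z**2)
(-4, 5 - 4*z, -8*x)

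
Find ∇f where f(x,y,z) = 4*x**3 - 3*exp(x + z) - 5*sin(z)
(12*x**2 - 3*exp(x + z), 0, -3*exp(x + z) - 5*cos(z))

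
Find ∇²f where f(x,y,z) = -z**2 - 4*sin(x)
4*sin(x) - 2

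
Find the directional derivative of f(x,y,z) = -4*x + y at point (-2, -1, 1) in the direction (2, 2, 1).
-2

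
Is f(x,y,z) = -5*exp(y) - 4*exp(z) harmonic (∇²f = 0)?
No, ∇²f = -5*exp(y) - 4*exp(z)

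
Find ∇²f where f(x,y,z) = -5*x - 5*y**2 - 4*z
-10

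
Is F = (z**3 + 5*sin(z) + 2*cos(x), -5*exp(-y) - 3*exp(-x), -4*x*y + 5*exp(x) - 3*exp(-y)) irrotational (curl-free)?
No, ∇×F = (-4*x + 3*exp(-y), 4*y + 3*z**2 - 5*exp(x) + 5*cos(z), 3*exp(-x))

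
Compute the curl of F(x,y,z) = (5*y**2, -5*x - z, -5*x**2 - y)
(0, 10*x, -10*y - 5)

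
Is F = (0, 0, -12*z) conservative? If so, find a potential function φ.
Yes, F is conservative. φ = -6*z**2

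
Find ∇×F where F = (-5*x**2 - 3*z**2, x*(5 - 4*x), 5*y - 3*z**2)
(5, -6*z, 5 - 8*x)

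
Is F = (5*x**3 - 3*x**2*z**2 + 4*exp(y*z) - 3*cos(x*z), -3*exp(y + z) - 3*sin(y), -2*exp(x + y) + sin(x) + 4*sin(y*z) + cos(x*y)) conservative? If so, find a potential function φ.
No, ∇×F = (-x*sin(x*y) + 4*z*cos(y*z) - 2*exp(x + y) + 3*exp(y + z), -6*x**2*z + 3*x*sin(x*z) + 4*y*exp(y*z) + y*sin(x*y) + 2*exp(x + y) - cos(x), -4*z*exp(y*z)) ≠ 0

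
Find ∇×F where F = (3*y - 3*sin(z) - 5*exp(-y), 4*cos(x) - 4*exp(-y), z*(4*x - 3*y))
(-3*z, -4*z - 3*cos(z), -4*sin(x) - 3 - 5*exp(-y))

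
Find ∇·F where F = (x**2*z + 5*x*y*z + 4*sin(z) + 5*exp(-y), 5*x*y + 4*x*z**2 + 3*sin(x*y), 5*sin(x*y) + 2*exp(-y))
2*x*z + 3*x*cos(x*y) + 5*x + 5*y*z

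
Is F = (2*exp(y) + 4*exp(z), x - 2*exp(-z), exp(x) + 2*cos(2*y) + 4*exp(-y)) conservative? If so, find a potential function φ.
No, ∇×F = (-4*sin(2*y) - 2*exp(-z) - 4*exp(-y), -exp(x) + 4*exp(z), 1 - 2*exp(y)) ≠ 0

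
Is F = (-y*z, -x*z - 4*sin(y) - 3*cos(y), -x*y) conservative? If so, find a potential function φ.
Yes, F is conservative. φ = -x*y*z - 3*sin(y) + 4*cos(y)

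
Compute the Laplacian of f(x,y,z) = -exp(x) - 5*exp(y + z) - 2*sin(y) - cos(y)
-exp(x) - 10*exp(y + z) + 2*sin(y) + cos(y)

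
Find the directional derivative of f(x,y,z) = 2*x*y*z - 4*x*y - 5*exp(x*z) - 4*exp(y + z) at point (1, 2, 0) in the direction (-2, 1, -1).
13*sqrt(6)/6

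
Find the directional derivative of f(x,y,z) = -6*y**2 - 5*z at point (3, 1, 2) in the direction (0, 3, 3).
-17*sqrt(2)/2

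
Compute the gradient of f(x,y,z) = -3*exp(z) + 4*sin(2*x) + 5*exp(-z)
(8*cos(2*x), 0, 2*sinh(z) - 8*cosh(z))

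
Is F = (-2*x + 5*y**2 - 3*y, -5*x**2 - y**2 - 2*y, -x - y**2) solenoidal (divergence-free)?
No, ∇·F = -2*y - 4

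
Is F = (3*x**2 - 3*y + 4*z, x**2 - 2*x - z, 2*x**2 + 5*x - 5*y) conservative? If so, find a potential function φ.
No, ∇×F = (-4, -4*x - 1, 2*x + 1) ≠ 0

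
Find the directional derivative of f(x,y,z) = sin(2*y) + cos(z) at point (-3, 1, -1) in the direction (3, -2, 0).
-4*sqrt(13)*cos(2)/13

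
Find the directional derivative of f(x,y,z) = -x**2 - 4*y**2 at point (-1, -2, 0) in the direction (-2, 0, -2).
-sqrt(2)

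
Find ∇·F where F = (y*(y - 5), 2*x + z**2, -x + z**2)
2*z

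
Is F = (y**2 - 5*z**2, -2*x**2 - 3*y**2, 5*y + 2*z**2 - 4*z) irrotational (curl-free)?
No, ∇×F = (5, -10*z, -4*x - 2*y)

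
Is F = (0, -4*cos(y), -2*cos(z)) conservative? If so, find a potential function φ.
Yes, F is conservative. φ = -4*sin(y) - 2*sin(z)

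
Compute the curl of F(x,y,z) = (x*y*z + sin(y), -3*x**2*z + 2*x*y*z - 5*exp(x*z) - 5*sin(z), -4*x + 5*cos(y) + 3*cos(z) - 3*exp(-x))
(3*x**2 - 2*x*y + 5*x*exp(x*z) - 5*sin(y) + 5*cos(z), x*y + 4 - 3*exp(-x), -7*x*z + 2*y*z - 5*z*exp(x*z) - cos(y))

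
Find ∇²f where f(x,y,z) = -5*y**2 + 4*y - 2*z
-10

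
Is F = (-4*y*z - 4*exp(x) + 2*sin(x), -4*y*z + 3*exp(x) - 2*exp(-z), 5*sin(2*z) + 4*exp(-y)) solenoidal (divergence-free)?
No, ∇·F = -4*z - 4*exp(x) + 2*cos(x) + 10*cos(2*z)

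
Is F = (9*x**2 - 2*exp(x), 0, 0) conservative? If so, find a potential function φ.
Yes, F is conservative. φ = 3*x**3 - 2*exp(x)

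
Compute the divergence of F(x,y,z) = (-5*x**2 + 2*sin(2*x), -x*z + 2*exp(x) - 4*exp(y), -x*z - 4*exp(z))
-11*x - 4*exp(y) - 4*exp(z) + 4*cos(2*x)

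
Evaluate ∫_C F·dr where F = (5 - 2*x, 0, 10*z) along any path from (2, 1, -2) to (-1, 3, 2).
-12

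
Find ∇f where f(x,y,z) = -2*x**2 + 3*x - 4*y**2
(3 - 4*x, -8*y, 0)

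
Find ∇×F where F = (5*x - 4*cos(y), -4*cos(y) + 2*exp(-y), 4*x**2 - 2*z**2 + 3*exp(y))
(3*exp(y), -8*x, -4*sin(y))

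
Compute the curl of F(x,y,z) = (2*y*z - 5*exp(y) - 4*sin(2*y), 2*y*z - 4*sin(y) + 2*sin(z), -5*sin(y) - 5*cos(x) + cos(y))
(-2*y - sin(y) - 5*cos(y) - 2*cos(z), 2*y - 5*sin(x), -2*z + 5*exp(y) + 8*cos(2*y))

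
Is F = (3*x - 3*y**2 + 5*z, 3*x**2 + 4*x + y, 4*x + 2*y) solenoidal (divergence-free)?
No, ∇·F = 4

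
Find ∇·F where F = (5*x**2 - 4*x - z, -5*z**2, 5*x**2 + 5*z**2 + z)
10*x + 10*z - 3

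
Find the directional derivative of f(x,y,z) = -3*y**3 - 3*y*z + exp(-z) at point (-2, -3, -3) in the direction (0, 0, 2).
9 - exp(3)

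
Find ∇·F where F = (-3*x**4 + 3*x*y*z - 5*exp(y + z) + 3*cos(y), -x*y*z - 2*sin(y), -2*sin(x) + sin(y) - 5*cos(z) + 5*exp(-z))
-12*x**3 - x*z + 3*y*z + 5*sin(z) - 2*cos(y) - 5*exp(-z)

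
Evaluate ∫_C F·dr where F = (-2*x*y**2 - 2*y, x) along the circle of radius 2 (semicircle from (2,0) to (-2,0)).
6*pi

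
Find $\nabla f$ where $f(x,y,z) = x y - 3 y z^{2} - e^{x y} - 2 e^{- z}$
(y*(1 - exp(x*y)), -x*exp(x*y) + x - 3*z**2, -6*y*z + 2*exp(-z))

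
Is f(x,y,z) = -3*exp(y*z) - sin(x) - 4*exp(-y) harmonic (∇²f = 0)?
No, ∇²f = -3*y**2*exp(y*z) - 3*z**2*exp(y*z) + sin(x) - 4*exp(-y)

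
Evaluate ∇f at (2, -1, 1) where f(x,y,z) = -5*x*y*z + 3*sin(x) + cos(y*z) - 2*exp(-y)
(3*cos(2) + 5, -10 + sin(1) + 2*E, 10 - sin(1))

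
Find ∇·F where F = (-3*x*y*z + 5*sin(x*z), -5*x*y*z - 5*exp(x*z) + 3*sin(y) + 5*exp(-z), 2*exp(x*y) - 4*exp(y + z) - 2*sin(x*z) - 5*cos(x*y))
-5*x*z - 2*x*cos(x*z) - 3*y*z + 5*z*cos(x*z) - 4*exp(y + z) + 3*cos(y)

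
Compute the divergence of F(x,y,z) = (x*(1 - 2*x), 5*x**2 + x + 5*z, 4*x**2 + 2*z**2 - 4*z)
-4*x + 4*z - 3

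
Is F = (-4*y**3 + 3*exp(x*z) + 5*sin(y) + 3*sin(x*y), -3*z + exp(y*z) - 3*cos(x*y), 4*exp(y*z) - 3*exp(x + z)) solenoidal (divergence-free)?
No, ∇·F = 3*x*sin(x*y) + 4*y*exp(y*z) + 3*y*cos(x*y) + 3*z*exp(x*z) + z*exp(y*z) - 3*exp(x + z)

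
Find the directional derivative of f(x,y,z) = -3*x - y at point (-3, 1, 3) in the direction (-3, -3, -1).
12*sqrt(19)/19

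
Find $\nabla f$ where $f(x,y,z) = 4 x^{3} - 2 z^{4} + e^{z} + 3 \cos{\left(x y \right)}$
(12*x**2 - 3*y*sin(x*y), -3*x*sin(x*y), -8*z**3 + exp(z))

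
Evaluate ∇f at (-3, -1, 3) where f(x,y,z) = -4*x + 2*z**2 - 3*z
(-4, 0, 9)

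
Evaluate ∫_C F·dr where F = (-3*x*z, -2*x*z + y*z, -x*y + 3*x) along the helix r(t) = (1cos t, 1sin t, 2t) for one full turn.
4*pi*(-pi - 1)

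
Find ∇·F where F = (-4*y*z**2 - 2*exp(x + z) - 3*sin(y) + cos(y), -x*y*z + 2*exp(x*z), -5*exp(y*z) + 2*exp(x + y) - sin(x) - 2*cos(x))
-x*z - 5*y*exp(y*z) - 2*exp(x + z)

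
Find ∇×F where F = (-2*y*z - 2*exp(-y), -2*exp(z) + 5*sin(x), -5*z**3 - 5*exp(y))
(-5*exp(y) + 2*exp(z), -2*y, 2*z + 5*cos(x) - 2*exp(-y))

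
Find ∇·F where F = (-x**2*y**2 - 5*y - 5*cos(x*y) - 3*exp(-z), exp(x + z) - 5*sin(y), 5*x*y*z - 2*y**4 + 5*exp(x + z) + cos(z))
-2*x*y**2 + 5*x*y + 5*y*sin(x*y) + 5*exp(x + z) - sin(z) - 5*cos(y)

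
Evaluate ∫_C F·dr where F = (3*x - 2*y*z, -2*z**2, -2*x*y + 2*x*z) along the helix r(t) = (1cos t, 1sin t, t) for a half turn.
-4 + pi**2/2 + 4*pi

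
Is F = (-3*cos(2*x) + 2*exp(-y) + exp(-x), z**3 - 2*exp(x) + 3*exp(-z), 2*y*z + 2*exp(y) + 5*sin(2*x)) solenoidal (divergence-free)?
No, ∇·F = 2*y + 6*sin(2*x) - exp(-x)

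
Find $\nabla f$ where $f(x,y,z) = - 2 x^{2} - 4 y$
(-4*x, -4, 0)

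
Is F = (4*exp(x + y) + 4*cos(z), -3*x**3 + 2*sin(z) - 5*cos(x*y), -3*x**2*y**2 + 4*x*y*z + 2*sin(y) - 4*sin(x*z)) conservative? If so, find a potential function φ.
No, ∇×F = (-6*x**2*y + 4*x*z + 2*cos(y) - 2*cos(z), 6*x*y**2 - 4*y*z + 4*z*cos(x*z) - 4*sin(z), -9*x**2 + 5*y*sin(x*y) - 4*exp(x + y)) ≠ 0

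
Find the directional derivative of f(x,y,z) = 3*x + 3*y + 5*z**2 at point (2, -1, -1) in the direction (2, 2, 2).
-4*sqrt(3)/3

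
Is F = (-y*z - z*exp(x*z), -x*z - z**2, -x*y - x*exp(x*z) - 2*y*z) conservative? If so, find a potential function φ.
Yes, F is conservative. φ = -x*y*z - y*z**2 - exp(x*z)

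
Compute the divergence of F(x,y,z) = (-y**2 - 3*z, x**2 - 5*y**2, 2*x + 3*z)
3 - 10*y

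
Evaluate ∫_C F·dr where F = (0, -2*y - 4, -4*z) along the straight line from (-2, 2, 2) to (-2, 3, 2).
-9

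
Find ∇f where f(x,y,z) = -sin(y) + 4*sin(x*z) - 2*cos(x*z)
(2*z*(sin(x*z) + 2*cos(x*z)), -cos(y), 2*x*(sin(x*z) + 2*cos(x*z)))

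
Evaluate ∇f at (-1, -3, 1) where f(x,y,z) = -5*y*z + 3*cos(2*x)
(6*sin(2), -5, 15)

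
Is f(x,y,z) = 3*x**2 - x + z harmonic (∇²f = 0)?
No, ∇²f = 6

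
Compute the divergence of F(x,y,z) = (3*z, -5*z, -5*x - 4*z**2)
-8*z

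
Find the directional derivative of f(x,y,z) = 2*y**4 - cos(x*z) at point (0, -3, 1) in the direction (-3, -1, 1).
216*sqrt(11)/11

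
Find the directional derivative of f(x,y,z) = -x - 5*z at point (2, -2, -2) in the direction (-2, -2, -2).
2*sqrt(3)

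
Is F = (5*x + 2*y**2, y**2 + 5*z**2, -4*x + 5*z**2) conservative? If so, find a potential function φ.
No, ∇×F = (-10*z, 4, -4*y) ≠ 0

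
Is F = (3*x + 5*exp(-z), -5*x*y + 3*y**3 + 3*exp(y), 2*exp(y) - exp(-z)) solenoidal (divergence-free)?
No, ∇·F = -5*x + 9*y**2 + 3*exp(y) + 3 + exp(-z)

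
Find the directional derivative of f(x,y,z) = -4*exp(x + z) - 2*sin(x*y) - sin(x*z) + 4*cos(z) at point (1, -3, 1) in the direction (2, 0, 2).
sqrt(2)*(-4*exp(2) + 3*cos(3) - 2*sin(1) - cos(1))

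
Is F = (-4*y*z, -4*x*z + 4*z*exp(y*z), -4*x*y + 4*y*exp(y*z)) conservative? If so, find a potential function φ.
Yes, F is conservative. φ = -4*x*y*z + 4*exp(y*z)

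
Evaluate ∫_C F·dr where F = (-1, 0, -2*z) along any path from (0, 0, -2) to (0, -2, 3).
-5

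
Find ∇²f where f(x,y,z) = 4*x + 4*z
0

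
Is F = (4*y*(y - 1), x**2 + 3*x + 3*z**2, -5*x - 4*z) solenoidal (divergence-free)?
No, ∇·F = -4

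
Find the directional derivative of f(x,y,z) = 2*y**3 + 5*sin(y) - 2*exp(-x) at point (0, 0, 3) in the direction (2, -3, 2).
-11*sqrt(17)/17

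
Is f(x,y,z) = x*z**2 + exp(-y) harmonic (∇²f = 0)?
No, ∇²f = 2*x + exp(-y)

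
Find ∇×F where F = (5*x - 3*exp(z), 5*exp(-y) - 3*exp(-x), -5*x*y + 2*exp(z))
(-5*x, 5*y - 3*exp(z), 3*exp(-x))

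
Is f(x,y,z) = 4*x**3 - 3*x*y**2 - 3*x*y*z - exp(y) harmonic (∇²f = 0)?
No, ∇²f = 18*x - exp(y)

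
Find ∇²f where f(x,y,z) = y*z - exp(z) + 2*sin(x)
-exp(z) - 2*sin(x)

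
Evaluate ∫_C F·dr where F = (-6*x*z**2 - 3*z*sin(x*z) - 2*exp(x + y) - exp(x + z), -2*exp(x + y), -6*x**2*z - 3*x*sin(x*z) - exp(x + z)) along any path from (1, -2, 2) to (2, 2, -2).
-2*exp(4) - 37 + 3*cos(4) + 2*exp(-1) - 3*cos(2) + exp(3)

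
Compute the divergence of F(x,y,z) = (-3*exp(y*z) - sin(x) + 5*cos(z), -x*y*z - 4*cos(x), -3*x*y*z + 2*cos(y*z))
-3*x*y - x*z - 2*y*sin(y*z) - cos(x)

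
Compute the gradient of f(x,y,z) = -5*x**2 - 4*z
(-10*x, 0, -4)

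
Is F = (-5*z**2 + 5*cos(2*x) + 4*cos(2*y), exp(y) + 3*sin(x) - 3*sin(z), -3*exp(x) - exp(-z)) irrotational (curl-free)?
No, ∇×F = (3*cos(z), -10*z + 3*exp(x), 8*sin(2*y) + 3*cos(x))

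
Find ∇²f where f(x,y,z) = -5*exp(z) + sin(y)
-5*exp(z) - sin(y)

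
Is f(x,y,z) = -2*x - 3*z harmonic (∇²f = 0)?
Yes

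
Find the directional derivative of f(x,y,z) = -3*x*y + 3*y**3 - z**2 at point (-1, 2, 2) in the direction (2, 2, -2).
37*sqrt(3)/3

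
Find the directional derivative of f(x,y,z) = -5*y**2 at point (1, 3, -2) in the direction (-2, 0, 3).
0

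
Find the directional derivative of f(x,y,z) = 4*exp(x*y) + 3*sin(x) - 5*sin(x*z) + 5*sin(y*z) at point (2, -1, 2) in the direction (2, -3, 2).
-2*sqrt(17)*(20*exp(2)*cos(4) + 17*exp(2)*cos(2) + 16)*exp(-2)/17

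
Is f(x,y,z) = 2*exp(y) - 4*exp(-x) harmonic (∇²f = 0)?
No, ∇²f = 2*exp(y) - 4*exp(-x)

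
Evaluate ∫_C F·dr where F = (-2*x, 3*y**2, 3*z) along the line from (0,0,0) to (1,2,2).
13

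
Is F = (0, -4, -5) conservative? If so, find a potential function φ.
Yes, F is conservative. φ = -4*y - 5*z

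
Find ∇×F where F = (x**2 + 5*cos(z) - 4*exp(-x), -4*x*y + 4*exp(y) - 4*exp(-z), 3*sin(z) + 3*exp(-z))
(-4*exp(-z), -5*sin(z), -4*y)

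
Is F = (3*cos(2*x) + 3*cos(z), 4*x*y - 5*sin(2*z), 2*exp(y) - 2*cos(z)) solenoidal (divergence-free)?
No, ∇·F = 4*x - 6*sin(2*x) + 2*sin(z)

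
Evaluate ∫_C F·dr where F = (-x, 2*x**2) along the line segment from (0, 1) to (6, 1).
-18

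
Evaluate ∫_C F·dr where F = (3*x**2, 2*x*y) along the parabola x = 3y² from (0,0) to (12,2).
1752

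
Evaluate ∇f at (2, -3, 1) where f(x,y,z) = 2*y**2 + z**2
(0, -12, 2)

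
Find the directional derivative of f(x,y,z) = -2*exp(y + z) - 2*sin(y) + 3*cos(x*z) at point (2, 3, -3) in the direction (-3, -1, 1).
sqrt(11)*(33*sin(6) + 2*cos(3))/11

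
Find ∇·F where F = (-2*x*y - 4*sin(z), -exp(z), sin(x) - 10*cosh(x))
-2*y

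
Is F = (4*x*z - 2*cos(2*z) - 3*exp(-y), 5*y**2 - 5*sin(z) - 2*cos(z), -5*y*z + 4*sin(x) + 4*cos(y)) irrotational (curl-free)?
No, ∇×F = (-5*z - 4*sin(y) - 2*sin(z) + 5*cos(z), 4*x + 4*sin(2*z) - 4*cos(x), -3*exp(-y))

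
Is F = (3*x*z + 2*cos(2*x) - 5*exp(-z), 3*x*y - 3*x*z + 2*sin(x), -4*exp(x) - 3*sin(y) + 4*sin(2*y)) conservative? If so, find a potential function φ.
No, ∇×F = (3*x - 3*cos(y) + 8*cos(2*y), 3*x + 4*exp(x) + 5*exp(-z), 3*y - 3*z + 2*cos(x)) ≠ 0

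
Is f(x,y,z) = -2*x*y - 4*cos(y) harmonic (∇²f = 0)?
No, ∇²f = 4*cos(y)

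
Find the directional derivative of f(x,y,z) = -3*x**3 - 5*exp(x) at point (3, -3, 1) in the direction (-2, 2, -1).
54 + 10*exp(3)/3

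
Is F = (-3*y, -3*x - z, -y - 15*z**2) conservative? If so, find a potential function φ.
Yes, F is conservative. φ = -3*x*y - y*z - 5*z**3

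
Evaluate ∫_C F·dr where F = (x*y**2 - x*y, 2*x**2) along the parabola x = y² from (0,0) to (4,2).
64/3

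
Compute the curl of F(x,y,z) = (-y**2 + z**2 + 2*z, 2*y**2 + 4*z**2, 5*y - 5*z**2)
(5 - 8*z, 2*z + 2, 2*y)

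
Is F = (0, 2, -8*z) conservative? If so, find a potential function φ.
Yes, F is conservative. φ = 2*y - 4*z**2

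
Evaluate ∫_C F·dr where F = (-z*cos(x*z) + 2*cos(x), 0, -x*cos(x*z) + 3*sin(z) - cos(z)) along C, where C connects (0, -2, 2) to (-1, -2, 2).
-2*sin(1) + sin(2)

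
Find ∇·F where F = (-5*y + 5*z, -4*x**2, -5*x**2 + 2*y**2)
0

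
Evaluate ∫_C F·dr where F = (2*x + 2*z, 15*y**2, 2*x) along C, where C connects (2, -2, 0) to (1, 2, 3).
83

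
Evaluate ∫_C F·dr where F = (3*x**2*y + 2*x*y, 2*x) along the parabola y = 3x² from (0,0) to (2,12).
568/5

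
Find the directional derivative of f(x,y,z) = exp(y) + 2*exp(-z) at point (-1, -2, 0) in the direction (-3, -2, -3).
sqrt(22)*(-1 + 3*exp(2))*exp(-2)/11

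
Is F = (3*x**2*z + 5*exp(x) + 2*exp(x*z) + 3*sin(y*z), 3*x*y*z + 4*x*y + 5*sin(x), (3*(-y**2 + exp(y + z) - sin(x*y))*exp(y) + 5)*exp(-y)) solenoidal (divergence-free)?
No, ∇·F = 9*x*z + 4*x + 2*z*exp(x*z) + 5*exp(x) + 3*exp(y + z)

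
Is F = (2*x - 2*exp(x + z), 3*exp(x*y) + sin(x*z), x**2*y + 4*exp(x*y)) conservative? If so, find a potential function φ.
No, ∇×F = (x*(x + 4*exp(x*y) - cos(x*z)), -2*x*y - 4*y*exp(x*y) - 2*exp(x + z), 3*y*exp(x*y) + z*cos(x*z)) ≠ 0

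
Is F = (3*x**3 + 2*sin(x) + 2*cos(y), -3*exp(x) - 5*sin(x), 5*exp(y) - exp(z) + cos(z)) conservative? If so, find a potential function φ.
No, ∇×F = (5*exp(y), 0, -3*exp(x) + 2*sin(y) - 5*cos(x)) ≠ 0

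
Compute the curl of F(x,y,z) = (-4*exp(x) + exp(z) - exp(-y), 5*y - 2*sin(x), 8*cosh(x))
(0, exp(z) - 8*sinh(x), -2*cos(x) - exp(-y))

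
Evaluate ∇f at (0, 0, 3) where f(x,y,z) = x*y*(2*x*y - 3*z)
(0, 0, 0)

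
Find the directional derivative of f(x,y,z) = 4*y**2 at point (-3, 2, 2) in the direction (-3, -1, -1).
-16*sqrt(11)/11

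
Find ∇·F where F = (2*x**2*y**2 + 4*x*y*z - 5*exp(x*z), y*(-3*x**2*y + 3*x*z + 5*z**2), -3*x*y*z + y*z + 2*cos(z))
-6*x**2*y + 4*x*y**2 - 3*x*y + 3*x*z + 4*y*z + y + 5*z**2 - 5*z*exp(x*z) - 2*sin(z)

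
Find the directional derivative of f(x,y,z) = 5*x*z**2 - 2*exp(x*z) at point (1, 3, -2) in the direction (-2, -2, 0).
sqrt(2)*(-10*exp(2) - 2)*exp(-2)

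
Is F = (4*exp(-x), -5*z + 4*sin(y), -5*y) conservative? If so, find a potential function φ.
Yes, F is conservative. φ = -5*y*z - 4*cos(y) - 4*exp(-x)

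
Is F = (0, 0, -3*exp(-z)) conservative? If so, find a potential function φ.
Yes, F is conservative. φ = 3*exp(-z)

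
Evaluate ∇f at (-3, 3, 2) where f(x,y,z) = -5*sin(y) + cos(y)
(0, -sin(3) - 5*cos(3), 0)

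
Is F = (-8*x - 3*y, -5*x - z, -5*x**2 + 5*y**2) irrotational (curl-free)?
No, ∇×F = (10*y + 1, 10*x, -2)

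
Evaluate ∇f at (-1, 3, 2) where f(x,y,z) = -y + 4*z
(0, -1, 4)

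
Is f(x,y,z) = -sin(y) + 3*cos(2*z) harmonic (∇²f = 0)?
No, ∇²f = sin(y) - 12*cos(2*z)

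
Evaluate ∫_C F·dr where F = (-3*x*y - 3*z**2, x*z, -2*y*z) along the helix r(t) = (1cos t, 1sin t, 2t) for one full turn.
2*pi*(8 - 23*pi)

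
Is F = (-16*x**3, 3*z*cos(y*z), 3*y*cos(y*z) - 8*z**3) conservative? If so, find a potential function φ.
Yes, F is conservative. φ = -4*x**4 - 2*z**4 + 3*sin(y*z)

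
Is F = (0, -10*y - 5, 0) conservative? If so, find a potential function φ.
Yes, F is conservative. φ = 5*y*(-y - 1)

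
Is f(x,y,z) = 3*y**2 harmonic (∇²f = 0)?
No, ∇²f = 6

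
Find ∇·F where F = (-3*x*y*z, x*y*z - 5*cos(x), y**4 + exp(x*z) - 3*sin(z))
x*z + x*exp(x*z) - 3*y*z - 3*cos(z)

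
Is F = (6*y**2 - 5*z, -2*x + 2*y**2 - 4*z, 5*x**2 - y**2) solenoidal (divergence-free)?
No, ∇·F = 4*y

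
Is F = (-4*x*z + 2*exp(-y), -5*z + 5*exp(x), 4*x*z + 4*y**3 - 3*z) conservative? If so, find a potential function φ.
No, ∇×F = (12*y**2 + 5, -4*x - 4*z, 5*exp(x) + 2*exp(-y)) ≠ 0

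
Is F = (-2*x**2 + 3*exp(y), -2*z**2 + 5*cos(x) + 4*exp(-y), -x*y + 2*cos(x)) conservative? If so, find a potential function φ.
No, ∇×F = (-x + 4*z, y + 2*sin(x), -3*exp(y) - 5*sin(x)) ≠ 0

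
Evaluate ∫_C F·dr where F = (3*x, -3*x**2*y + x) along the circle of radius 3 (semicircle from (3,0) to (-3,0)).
9*pi/2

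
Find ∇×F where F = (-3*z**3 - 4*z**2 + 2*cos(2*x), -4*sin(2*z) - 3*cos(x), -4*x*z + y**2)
(2*y + 8*cos(2*z), z*(-9*z - 4), 3*sin(x))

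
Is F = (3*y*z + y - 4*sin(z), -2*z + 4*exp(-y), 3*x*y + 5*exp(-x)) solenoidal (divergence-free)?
No, ∇·F = -4*exp(-y)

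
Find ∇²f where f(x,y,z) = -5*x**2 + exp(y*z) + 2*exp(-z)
y**2*exp(y*z) + z**2*exp(y*z) - 10 + 2*exp(-z)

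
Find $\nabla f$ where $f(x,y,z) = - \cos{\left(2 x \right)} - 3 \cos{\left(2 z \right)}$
(2*sin(2*x), 0, 6*sin(2*z))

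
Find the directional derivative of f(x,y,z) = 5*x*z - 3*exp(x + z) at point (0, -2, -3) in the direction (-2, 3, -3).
15*sqrt(22)*(1 + 2*exp(3))*exp(-3)/22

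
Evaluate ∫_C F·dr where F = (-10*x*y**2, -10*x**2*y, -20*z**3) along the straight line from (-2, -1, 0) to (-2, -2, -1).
-65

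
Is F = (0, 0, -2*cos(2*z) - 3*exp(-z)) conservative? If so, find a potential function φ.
Yes, F is conservative. φ = -sin(2*z) + 3*exp(-z)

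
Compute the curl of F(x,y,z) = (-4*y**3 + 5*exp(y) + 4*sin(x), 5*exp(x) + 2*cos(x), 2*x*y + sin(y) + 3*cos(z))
(2*x + cos(y), -2*y, 12*y**2 + 5*exp(x) - 5*exp(y) - 2*sin(x))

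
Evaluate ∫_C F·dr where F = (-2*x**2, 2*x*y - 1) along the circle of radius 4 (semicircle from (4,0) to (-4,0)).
512/3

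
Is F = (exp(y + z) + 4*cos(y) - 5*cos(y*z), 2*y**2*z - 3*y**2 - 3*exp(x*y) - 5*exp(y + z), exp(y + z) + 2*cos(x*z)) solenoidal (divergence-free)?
No, ∇·F = -3*x*exp(x*y) - 2*x*sin(x*z) + 4*y*z - 6*y - 4*exp(y + z)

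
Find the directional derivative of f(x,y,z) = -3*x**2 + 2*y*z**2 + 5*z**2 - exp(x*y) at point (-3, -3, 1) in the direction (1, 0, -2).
sqrt(5)*(22 + 3*exp(9))/5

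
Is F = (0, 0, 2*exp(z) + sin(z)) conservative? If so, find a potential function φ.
Yes, F is conservative. φ = 2*exp(z) - cos(z)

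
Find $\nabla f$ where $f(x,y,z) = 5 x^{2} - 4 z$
(10*x, 0, -4)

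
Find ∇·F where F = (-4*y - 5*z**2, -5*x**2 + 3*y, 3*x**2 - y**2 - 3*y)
3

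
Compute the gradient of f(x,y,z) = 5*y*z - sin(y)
(0, 5*z - cos(y), 5*y)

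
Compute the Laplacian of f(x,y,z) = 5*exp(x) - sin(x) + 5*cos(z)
5*exp(x) + sin(x) - 5*cos(z)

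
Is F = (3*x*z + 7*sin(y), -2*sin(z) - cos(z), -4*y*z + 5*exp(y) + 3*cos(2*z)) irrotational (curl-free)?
No, ∇×F = (-4*z + 5*exp(y) - sin(z) + 2*cos(z), 3*x, -7*cos(y))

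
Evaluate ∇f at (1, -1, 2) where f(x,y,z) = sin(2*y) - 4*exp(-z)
(0, 2*cos(2), 4*exp(-2))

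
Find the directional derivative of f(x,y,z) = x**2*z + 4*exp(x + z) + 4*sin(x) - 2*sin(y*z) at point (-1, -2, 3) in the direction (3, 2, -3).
3*sqrt(22)*(-8*cos(6) - 7 + 4*cos(1))/22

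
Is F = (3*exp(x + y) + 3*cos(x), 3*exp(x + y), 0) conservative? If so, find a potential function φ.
Yes, F is conservative. φ = 3*exp(x + y) + 3*sin(x)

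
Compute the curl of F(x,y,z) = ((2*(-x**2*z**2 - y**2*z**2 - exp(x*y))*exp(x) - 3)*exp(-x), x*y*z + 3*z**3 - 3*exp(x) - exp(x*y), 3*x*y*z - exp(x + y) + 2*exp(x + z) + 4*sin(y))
(-x*y + 3*x*z - 9*z**2 - exp(x + y) + 4*cos(y), -4*x**2*z - 4*y**2*z - 3*y*z + exp(x + y) - 2*exp(x + z), 2*x*exp(x*y) + 4*y*z**2 + y*z - y*exp(x*y) - 3*exp(x))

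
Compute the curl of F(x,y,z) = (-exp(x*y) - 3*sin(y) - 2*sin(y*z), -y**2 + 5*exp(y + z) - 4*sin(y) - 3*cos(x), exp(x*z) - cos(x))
(-5*exp(y + z), -2*y*cos(y*z) - z*exp(x*z) - sin(x), x*exp(x*y) + 2*z*cos(y*z) + 3*sin(x) + 3*cos(y))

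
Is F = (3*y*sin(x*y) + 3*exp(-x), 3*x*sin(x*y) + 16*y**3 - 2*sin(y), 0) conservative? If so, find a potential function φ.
Yes, F is conservative. φ = 4*y**4 + 2*cos(y) - 3*cos(x*y) - 3*exp(-x)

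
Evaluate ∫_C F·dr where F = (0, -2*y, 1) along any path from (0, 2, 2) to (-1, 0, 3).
5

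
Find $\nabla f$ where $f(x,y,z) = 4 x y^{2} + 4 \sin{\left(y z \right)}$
(4*y**2, 8*x*y + 4*z*cos(y*z), 4*y*cos(y*z))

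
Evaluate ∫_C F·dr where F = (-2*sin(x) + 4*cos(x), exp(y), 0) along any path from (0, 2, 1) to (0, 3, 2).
-exp(2) + exp(3)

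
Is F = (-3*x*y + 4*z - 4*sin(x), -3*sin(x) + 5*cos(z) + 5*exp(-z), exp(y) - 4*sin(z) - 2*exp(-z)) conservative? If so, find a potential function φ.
No, ∇×F = (exp(y) + 5*sin(z) + 5*exp(-z), 4, 3*x - 3*cos(x)) ≠ 0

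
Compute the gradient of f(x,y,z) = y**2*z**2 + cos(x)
(-sin(x), 2*y*z**2, 2*y**2*z)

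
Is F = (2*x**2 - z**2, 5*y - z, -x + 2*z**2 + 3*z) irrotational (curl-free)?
No, ∇×F = (1, 1 - 2*z, 0)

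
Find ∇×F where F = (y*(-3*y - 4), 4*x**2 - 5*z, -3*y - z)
(2, 0, 8*x + 6*y + 4)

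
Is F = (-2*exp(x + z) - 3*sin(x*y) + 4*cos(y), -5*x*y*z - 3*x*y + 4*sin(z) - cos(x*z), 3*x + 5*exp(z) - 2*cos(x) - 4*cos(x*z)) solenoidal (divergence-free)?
No, ∇·F = -5*x*z + 4*x*sin(x*z) - 3*x - 3*y*cos(x*y) + 5*exp(z) - 2*exp(x + z)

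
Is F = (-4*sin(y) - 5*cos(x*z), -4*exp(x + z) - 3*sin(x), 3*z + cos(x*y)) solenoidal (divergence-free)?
No, ∇·F = 5*z*sin(x*z) + 3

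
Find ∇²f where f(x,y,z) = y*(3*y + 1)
6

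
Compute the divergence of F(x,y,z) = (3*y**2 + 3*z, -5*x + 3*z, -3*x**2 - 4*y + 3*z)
3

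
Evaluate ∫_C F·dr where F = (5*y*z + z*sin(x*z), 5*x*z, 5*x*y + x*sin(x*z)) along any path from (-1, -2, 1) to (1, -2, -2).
-cos(2) + cos(1) + 10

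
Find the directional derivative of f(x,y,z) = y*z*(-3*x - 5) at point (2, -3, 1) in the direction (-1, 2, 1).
sqrt(6)/3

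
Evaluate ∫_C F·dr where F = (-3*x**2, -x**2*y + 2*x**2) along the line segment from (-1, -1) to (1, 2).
-1/2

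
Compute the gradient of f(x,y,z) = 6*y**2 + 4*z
(0, 12*y, 4)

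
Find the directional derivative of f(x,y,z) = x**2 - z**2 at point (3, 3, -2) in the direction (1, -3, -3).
-6*sqrt(19)/19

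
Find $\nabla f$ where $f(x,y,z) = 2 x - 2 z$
(2, 0, -2)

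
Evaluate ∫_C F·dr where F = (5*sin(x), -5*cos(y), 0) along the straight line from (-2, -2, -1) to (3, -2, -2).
5*cos(2) - 5*cos(3)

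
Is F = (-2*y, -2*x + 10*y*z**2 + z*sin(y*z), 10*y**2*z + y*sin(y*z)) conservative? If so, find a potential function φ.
Yes, F is conservative. φ = -2*x*y + 5*y**2*z**2 - cos(y*z)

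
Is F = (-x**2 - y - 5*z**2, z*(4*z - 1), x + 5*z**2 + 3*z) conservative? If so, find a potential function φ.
No, ∇×F = (1 - 8*z, -10*z - 1, 1) ≠ 0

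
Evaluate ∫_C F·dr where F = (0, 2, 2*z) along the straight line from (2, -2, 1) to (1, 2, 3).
16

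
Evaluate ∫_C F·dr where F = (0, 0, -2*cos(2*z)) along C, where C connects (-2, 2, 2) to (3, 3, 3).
sin(4) - sin(6)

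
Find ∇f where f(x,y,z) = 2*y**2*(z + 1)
(0, 4*y*(z + 1), 2*y**2)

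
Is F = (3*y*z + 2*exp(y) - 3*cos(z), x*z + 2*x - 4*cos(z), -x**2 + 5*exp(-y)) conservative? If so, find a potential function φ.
No, ∇×F = (-x - 4*sin(z) - 5*exp(-y), 2*x + 3*y + 3*sin(z), -2*z - 2*exp(y) + 2) ≠ 0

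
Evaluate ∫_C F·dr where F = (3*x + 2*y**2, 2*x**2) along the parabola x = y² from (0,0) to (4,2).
264/5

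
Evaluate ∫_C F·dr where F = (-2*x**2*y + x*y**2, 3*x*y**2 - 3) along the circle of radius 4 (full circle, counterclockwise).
320*pi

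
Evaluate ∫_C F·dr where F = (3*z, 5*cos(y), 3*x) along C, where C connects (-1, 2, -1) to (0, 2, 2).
-3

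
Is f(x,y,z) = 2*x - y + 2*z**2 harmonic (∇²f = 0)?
No, ∇²f = 4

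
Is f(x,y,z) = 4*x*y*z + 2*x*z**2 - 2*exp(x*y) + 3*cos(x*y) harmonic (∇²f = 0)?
No, ∇²f = -x**2*(2*exp(x*y) + 3*cos(x*y)) + 4*x - y**2*(2*exp(x*y) + 3*cos(x*y))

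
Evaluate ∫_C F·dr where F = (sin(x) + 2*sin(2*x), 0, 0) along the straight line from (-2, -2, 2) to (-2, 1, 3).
0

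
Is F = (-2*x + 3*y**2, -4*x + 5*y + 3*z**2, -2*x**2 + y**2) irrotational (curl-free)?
No, ∇×F = (2*y - 6*z, 4*x, -6*y - 4)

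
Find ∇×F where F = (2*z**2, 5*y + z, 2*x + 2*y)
(1, 4*z - 2, 0)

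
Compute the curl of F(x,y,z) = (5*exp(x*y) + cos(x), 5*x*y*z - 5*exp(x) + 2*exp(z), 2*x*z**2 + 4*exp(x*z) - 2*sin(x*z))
(-5*x*y - 2*exp(z), 2*z*(-z - 2*exp(x*z) + cos(x*z)), -5*x*exp(x*y) + 5*y*z - 5*exp(x))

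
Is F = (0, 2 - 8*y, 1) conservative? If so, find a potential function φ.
Yes, F is conservative. φ = -4*y**2 + 2*y + z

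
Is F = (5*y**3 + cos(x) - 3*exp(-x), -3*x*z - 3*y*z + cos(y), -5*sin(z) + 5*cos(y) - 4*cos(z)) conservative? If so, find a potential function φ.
No, ∇×F = (3*x + 3*y - 5*sin(y), 0, -15*y**2 - 3*z) ≠ 0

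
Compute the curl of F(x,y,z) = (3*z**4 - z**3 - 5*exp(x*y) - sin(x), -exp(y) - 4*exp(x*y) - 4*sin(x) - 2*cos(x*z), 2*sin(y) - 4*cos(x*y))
(4*x*sin(x*y) - 2*x*sin(x*z) + 2*cos(y), -4*y*sin(x*y) + 12*z**3 - 3*z**2, 5*x*exp(x*y) - 4*y*exp(x*y) + 2*z*sin(x*z) - 4*cos(x))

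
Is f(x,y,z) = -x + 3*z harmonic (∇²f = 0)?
Yes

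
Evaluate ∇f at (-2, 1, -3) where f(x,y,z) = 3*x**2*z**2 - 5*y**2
(-108, -10, -72)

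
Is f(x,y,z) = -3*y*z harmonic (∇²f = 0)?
Yes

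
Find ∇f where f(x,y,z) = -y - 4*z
(0, -1, -4)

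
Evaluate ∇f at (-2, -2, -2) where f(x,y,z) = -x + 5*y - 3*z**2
(-1, 5, 12)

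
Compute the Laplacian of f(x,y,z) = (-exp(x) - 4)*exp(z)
2*(-exp(x) - 2)*exp(z)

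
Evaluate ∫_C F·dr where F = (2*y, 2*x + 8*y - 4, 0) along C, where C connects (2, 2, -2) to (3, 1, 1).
-10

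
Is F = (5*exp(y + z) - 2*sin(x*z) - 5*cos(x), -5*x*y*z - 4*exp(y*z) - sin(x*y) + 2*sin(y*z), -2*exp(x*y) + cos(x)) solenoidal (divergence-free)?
No, ∇·F = -5*x*z - x*cos(x*y) - 4*z*exp(y*z) - 2*z*cos(x*z) + 2*z*cos(y*z) + 5*sin(x)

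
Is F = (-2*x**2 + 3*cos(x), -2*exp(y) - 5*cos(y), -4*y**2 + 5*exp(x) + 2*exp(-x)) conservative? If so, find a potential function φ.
No, ∇×F = (-8*y, -5*exp(x) + 2*exp(-x), 0) ≠ 0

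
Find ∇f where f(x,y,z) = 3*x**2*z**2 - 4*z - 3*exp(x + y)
(6*x*z**2 - 3*exp(x + y), -3*exp(x + y), 6*x**2*z - 4)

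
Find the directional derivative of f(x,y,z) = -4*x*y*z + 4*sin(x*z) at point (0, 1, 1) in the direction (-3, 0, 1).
0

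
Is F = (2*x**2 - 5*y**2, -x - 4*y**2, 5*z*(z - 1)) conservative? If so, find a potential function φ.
No, ∇×F = (0, 0, 10*y - 1) ≠ 0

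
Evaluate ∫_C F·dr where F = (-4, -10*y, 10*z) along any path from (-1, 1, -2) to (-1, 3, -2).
-40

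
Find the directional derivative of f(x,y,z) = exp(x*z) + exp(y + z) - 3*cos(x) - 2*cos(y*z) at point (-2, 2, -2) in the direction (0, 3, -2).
sqrt(13)*(20*sin(4) + 1 + 4*exp(4))/13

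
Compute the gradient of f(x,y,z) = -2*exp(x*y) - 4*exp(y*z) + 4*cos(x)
(-2*y*exp(x*y) - 4*sin(x), -2*x*exp(x*y) - 4*z*exp(y*z), -4*y*exp(y*z))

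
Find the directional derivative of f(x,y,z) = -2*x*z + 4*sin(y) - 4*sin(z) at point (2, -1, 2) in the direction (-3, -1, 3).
-4*sqrt(19)*(3*cos(2) + cos(1))/19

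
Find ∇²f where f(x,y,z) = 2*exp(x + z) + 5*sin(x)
4*exp(x + z) - 5*sin(x)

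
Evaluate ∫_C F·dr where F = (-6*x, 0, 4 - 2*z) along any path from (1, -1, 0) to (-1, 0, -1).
-5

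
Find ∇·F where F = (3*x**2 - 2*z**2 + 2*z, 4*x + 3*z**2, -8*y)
6*x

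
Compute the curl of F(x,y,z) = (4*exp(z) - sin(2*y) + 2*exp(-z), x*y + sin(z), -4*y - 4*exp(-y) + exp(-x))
(-cos(z) - 4 + 4*exp(-y), 4*exp(z) - 2*exp(-z) + exp(-x), y + 2*cos(2*y))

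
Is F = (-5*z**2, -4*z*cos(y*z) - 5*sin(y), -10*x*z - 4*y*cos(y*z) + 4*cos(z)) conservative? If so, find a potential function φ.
Yes, F is conservative. φ = -5*x*z**2 + 4*sin(z) - 4*sin(y*z) + 5*cos(y)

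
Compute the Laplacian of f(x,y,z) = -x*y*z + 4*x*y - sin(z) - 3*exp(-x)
sin(z) - 3*exp(-x)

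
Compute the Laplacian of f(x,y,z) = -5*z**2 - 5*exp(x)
-5*exp(x) - 10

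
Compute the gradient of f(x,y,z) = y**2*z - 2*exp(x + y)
(-2*exp(x + y), 2*y*z - 2*exp(x + y), y**2)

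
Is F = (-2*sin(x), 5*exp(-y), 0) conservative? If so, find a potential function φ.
Yes, F is conservative. φ = 2*cos(x) - 5*exp(-y)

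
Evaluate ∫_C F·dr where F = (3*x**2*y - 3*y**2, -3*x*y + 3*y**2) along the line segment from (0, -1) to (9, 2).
3411/4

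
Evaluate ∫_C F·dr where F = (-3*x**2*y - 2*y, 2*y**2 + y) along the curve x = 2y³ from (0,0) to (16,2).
-111202/15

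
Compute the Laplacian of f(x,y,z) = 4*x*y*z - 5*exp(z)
-5*exp(z)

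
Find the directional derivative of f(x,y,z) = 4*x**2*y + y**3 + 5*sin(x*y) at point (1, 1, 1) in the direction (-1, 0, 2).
sqrt(5)*(-8/5 - cos(1))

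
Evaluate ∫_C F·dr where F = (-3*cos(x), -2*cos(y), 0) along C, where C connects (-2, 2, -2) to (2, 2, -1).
-6*sin(2)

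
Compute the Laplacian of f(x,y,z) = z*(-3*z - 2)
-6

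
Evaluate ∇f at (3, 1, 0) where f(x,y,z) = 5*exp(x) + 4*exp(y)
(5*exp(3), 4*E, 0)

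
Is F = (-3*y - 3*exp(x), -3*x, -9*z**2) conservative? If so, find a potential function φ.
Yes, F is conservative. φ = -3*x*y - 3*z**3 - 3*exp(x)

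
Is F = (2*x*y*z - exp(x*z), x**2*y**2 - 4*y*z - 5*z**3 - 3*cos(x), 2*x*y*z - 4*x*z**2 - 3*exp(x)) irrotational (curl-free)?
No, ∇×F = (2*x*z + 4*y + 15*z**2, 2*x*y - x*exp(x*z) - 2*y*z + 4*z**2 + 3*exp(x), 2*x*y**2 - 2*x*z + 3*sin(x))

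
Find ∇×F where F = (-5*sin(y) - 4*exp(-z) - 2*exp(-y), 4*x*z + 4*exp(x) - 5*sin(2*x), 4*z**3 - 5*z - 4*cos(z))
(-4*x, 4*exp(-z), 4*z + 4*exp(x) - 10*cos(2*x) + 5*cos(y) - 2*exp(-y))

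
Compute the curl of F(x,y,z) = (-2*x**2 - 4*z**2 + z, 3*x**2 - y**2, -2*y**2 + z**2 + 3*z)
(-4*y, 1 - 8*z, 6*x)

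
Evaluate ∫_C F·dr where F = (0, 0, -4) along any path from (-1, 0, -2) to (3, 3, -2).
0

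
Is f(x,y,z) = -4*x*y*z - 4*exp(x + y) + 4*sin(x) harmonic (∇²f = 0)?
No, ∇²f = -8*exp(x + y) - 4*sin(x)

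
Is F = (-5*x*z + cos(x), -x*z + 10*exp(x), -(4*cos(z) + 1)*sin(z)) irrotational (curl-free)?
No, ∇×F = (x, -5*x, -z + 10*exp(x))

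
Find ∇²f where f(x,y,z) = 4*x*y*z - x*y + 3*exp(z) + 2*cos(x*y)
-2*x**2*cos(x*y) - 2*y**2*cos(x*y) + 3*exp(z)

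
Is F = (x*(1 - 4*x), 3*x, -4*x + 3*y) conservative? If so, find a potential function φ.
No, ∇×F = (3, 4, 3) ≠ 0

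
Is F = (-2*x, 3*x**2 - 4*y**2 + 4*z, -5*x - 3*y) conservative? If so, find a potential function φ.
No, ∇×F = (-7, 5, 6*x) ≠ 0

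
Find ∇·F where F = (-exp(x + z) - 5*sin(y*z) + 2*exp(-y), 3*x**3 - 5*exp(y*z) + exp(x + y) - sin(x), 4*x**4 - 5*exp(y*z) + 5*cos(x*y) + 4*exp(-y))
-5*y*exp(y*z) - 5*z*exp(y*z) + exp(x + y) - exp(x + z)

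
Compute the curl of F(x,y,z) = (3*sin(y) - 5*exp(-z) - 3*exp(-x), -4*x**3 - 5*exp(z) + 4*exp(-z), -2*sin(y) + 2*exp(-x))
(-2*cos(y) + sinh(z) + 9*cosh(z), 5*exp(-z) + 2*exp(-x), -12*x**2 - 3*cos(y))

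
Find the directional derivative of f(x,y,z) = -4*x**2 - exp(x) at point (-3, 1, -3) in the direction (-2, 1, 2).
-16 + 2*exp(-3)/3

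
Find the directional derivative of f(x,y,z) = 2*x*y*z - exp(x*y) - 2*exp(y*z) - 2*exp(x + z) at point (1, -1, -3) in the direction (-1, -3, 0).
sqrt(10)*(-9*exp(5) + 1 + E + 6*exp(2))*exp(-2)/5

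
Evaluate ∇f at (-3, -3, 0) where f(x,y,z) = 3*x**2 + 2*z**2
(-18, 0, 0)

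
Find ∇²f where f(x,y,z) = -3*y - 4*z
0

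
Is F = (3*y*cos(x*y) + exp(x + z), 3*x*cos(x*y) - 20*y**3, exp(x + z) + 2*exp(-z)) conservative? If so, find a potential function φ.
Yes, F is conservative. φ = -5*y**4 + exp(x + z) + 3*sin(x*y) - 2*exp(-z)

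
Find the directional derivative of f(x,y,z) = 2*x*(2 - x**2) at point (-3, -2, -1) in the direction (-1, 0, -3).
5*sqrt(10)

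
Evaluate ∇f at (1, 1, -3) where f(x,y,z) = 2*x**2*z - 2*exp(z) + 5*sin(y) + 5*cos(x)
(-12 - 5*sin(1), 5*cos(1), 2 - 2*exp(-3))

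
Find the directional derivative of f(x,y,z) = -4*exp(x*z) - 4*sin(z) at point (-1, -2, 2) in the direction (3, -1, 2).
-4*sqrt(14)*(exp(2)*cos(2) + 2)*exp(-2)/7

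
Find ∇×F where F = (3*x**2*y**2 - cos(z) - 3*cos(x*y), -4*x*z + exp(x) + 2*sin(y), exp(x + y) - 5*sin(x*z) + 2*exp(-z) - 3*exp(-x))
(4*x + exp(x + y), 5*z*cos(x*z) - exp(x + y) + sin(z) - 3*exp(-x), -6*x**2*y - 3*x*sin(x*y) - 4*z + exp(x))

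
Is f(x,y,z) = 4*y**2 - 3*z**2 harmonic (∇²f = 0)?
No, ∇²f = 2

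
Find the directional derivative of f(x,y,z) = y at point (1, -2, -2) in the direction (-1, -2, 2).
-2/3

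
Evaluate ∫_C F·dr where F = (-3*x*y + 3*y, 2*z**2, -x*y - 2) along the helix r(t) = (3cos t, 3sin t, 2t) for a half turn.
-131*pi/2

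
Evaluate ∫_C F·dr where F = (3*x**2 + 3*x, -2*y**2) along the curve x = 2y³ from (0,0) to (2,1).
40/3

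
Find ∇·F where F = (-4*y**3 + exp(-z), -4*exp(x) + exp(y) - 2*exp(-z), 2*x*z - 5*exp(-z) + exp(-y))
2*x + exp(y) + 5*exp(-z)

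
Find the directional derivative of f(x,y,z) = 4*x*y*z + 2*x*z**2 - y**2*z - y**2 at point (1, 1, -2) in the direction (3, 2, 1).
-17*sqrt(14)/14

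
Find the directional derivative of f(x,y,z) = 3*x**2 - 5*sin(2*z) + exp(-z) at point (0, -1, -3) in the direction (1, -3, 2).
-sqrt(14)*(10*cos(6) + exp(3))/7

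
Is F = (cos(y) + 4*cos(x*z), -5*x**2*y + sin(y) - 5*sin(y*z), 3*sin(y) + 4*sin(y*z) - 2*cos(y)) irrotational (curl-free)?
No, ∇×F = (5*y*cos(y*z) + 4*z*cos(y*z) + 2*sin(y) + 3*cos(y), -4*x*sin(x*z), -10*x*y + sin(y))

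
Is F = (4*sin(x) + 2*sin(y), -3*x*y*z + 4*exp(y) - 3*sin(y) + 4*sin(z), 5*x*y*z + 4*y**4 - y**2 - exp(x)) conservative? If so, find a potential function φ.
No, ∇×F = (3*x*y + 5*x*z + 16*y**3 - 2*y - 4*cos(z), -5*y*z + exp(x), -3*y*z - 2*cos(y)) ≠ 0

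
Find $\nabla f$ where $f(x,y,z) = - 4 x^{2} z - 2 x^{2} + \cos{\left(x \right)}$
(-8*x*z - 4*x - sin(x), 0, -4*x**2)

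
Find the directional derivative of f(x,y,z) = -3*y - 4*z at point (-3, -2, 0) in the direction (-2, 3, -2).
-sqrt(17)/17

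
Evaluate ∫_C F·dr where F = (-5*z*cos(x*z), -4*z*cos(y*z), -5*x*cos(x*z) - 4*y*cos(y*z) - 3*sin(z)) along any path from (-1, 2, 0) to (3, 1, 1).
-4*sin(1) - 3 - 5*sin(3) + 3*cos(1)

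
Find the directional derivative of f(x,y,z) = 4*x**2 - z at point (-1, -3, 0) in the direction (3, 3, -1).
-23*sqrt(19)/19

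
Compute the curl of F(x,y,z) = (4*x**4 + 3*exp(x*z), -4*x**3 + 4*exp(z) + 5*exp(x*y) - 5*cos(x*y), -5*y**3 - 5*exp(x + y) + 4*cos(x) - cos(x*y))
(x*sin(x*y) - 15*y**2 - 4*exp(z) - 5*exp(x + y), 3*x*exp(x*z) - y*sin(x*y) + 5*exp(x + y) + 4*sin(x), -12*x**2 + 5*y*exp(x*y) + 5*y*sin(x*y))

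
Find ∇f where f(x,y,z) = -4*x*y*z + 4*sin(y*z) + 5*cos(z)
(-4*y*z, 4*z*(-x + cos(y*z)), -4*x*y + 4*y*cos(y*z) - 5*sin(z))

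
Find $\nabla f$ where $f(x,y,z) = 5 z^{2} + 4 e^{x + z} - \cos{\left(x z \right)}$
(z*sin(x*z) + 4*exp(x + z), 0, x*sin(x*z) + 10*z + 4*exp(x + z))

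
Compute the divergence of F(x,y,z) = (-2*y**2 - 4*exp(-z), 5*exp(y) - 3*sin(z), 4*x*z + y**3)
4*x + 5*exp(y)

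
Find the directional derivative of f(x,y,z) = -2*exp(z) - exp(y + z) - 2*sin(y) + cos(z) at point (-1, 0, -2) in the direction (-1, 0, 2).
2*sqrt(5)*(-3 + exp(2)*sin(2))*exp(-2)/5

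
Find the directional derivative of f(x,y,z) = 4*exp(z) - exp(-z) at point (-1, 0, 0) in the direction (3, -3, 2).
5*sqrt(22)/11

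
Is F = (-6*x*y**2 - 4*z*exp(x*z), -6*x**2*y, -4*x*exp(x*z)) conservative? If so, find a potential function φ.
Yes, F is conservative. φ = -3*x**2*y**2 - 4*exp(x*z)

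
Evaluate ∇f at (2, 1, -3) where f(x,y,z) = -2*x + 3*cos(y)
(-2, -3*sin(1), 0)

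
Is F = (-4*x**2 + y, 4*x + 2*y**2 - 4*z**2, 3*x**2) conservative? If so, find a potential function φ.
No, ∇×F = (8*z, -6*x, 3) ≠ 0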